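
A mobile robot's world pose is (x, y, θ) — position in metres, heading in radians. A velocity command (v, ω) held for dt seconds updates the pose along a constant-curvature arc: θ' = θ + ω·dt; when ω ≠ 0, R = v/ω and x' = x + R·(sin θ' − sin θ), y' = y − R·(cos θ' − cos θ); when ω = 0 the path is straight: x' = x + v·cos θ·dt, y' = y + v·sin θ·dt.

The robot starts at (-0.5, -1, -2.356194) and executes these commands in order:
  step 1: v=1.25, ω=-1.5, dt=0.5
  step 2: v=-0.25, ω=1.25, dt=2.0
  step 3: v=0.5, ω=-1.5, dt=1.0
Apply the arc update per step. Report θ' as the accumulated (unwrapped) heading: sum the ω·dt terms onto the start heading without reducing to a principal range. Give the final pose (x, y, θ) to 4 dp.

step 1: θ'=-3.1062 (R=-0.8333) → pose (-1.0598, -1.2436, -3.1062)
step 2: θ'=-0.6062 (R=-0.2000) → pose (-0.9529, -0.8793, -0.6062)
step 3: θ'=-2.1062 (R=-0.3333) → pose (-0.8561, -1.3233, -2.1062)

(-0.8561, -1.3233, -2.1062)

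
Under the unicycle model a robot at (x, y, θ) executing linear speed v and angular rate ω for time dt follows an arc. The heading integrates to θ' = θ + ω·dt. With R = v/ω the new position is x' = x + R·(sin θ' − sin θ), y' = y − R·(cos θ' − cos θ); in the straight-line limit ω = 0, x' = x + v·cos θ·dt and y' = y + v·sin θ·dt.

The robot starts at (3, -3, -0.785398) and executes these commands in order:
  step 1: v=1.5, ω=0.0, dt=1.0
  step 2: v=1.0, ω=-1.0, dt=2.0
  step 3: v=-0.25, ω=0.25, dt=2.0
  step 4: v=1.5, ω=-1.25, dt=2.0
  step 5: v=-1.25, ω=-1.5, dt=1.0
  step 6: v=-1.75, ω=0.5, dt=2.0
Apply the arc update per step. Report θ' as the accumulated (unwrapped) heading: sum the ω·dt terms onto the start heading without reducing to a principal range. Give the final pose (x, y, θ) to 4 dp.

step 1: θ'=-0.7854 (straight) → pose (4.0607, -4.0607, -0.7854)
step 2: θ'=-2.7854 (R=-1.0000) → pose (3.7023, -5.7050, -2.7854)
step 3: θ'=-2.2854 (R=-1.0000) → pose (4.1089, -5.4231, -2.2854)
step 4: θ'=-4.7854 (R=-1.2000) → pose (2.0057, -4.5492, -4.7854)
step 5: θ'=-6.2854 (R=0.8333) → pose (1.1727, -5.3217, -6.2854)
step 6: θ'=-5.2854 (R=-3.5000) → pose (-1.7760, -6.9241, -5.2854)

(-1.7760, -6.9241, -5.2854)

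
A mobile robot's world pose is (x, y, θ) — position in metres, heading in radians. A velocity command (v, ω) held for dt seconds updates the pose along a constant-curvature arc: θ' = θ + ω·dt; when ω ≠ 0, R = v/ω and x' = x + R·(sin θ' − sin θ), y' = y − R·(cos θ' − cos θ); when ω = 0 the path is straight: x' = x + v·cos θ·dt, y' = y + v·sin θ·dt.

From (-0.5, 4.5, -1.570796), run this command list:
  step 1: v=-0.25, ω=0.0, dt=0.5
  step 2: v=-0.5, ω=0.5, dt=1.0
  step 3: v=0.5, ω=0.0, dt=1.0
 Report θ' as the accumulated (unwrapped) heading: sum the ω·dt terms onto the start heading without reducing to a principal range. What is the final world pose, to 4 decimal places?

step 1: θ'=-1.5708 (straight) → pose (-0.5000, 4.6250, -1.5708)
step 2: θ'=-1.0708 (R=-1.0000) → pose (-0.6224, 5.1044, -1.0708)
step 3: θ'=-1.0708 (straight) → pose (-0.3827, 4.6656, -1.0708)

(-0.3827, 4.6656, -1.0708)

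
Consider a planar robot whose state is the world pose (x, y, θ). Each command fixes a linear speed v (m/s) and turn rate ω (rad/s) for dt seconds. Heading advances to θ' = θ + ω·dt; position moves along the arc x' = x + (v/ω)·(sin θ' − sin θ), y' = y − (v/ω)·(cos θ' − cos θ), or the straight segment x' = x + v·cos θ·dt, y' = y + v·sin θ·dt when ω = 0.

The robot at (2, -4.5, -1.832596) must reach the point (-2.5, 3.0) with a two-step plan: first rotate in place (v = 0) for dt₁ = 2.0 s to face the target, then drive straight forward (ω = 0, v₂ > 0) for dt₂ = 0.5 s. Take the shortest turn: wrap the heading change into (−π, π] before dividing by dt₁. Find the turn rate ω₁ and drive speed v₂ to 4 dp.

ω₁ = -1.1697, v₂ = 17.4929

heading to target = atan2(3−-4.5, -2.5−2) = 2.1112
Δθ = wrap(2.1112 − -1.8326) = -2.3394; ω₁ = Δθ/dt₁ = -1.1697
distance = √((-2.5−2)² + (3−-4.5)²) = 8.7464; v₂ = distance/dt₂ = 17.4929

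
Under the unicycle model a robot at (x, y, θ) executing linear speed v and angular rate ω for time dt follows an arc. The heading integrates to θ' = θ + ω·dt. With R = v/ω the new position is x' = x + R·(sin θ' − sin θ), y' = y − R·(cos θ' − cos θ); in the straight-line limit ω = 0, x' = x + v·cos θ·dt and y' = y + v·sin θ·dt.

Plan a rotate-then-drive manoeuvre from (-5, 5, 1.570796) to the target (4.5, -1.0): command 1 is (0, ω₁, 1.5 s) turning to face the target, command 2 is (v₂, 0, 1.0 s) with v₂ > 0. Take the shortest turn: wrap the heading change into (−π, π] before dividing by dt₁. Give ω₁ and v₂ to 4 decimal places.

heading to target = atan2(-1−5, 4.5−-5) = -0.5633
Δθ = wrap(-0.5633 − 1.5708) = -2.1341; ω₁ = Δθ/dt₁ = -1.4227
distance = √((4.5−-5)² + (-1−5)²) = 11.2361; v₂ = distance/dt₂ = 11.2361

ω₁ = -1.4227, v₂ = 11.2361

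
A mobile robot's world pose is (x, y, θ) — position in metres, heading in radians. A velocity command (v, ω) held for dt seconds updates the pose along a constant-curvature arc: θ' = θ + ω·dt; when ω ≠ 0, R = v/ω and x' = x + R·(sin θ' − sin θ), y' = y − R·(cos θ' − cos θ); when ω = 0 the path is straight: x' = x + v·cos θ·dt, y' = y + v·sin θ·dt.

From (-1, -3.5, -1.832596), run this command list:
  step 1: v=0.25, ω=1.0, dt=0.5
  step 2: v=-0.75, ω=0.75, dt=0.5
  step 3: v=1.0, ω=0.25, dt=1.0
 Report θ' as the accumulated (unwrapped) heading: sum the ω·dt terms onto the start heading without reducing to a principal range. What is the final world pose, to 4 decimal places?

step 1: θ'=-1.3326 (R=0.2500) → pose (-1.0015, -3.6237, -1.3326)
step 2: θ'=-0.9576 (R=-1.0000) → pose (-1.1554, -3.2842, -0.9576)
step 3: θ'=-0.7076 (R=4.0000) → pose (-0.4842, -4.0219, -0.7076)

(-0.4842, -4.0219, -0.7076)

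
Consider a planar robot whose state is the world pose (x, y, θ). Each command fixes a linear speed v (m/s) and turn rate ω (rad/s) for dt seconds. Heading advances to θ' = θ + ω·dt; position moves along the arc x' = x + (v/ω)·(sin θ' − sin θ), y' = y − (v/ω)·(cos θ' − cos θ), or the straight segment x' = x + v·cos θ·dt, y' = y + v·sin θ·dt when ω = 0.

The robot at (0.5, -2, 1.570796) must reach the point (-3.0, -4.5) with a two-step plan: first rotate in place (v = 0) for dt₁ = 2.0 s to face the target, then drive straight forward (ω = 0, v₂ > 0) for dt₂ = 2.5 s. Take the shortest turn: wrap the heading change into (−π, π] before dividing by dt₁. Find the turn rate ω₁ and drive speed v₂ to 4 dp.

heading to target = atan2(-4.5−-2, -3−0.5) = -2.5213
Δθ = wrap(-2.5213 − 1.5708) = 2.1910; ω₁ = Δθ/dt₁ = 1.0955
distance = √((-3−0.5)² + (-4.5−-2)²) = 4.3012; v₂ = distance/dt₂ = 1.7205

ω₁ = 1.0955, v₂ = 1.7205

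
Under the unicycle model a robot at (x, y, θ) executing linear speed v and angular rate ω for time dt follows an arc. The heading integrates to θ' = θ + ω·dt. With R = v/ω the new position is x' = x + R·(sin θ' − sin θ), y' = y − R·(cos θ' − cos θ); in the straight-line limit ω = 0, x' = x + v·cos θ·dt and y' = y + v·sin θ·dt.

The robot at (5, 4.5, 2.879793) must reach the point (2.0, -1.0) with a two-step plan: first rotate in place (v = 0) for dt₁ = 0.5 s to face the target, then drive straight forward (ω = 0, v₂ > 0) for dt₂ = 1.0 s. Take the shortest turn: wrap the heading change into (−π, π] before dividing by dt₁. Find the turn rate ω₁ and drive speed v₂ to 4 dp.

heading to target = atan2(-1−4.5, 2−5) = -2.0701
Δθ = wrap(-2.0701 − 2.8798) = 1.3332; ω₁ = Δθ/dt₁ = 2.6665
distance = √((2−5)² + (-1−4.5)²) = 6.2650; v₂ = distance/dt₂ = 6.2650

ω₁ = 2.6665, v₂ = 6.2650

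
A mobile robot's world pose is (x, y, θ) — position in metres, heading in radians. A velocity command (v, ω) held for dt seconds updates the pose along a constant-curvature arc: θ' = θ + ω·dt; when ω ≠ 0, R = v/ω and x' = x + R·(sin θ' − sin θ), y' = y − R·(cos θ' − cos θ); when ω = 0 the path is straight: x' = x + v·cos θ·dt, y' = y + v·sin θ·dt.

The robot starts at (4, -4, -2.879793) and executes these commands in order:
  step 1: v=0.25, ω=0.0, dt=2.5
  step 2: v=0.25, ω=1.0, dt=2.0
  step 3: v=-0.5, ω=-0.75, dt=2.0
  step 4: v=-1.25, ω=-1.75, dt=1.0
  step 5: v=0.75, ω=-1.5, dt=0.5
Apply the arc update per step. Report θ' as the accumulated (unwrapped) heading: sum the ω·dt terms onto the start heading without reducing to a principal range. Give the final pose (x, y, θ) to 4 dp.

(4.3359, -3.4208, -4.8798)

step 1: θ'=-2.8798 (straight) → pose (3.3963, -4.1618, -2.8798)
step 2: θ'=-0.8798 (R=0.2500) → pose (3.2683, -4.5626, -0.8798)
step 3: θ'=-2.3798 (R=0.6667) → pose (3.3219, -3.6553, -2.3798)
step 4: θ'=-4.1298 (R=0.7143) → pose (4.4114, -3.7792, -4.1298)
step 5: θ'=-4.8798 (R=-0.5000) → pose (4.3359, -3.4208, -4.8798)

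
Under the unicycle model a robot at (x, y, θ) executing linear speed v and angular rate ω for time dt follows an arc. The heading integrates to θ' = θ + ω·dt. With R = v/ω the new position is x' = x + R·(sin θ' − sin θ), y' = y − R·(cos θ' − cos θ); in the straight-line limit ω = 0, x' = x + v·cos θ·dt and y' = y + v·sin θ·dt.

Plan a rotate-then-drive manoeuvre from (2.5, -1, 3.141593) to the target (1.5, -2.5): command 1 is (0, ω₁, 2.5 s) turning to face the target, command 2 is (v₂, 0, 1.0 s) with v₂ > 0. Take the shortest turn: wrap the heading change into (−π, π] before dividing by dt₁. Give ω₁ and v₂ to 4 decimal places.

ω₁ = 0.3931, v₂ = 1.8028

heading to target = atan2(-2.5−-1, 1.5−2.5) = -2.1588
Δθ = wrap(-2.1588 − 3.1416) = 0.9828; ω₁ = Δθ/dt₁ = 0.3931
distance = √((1.5−2.5)² + (-2.5−-1)²) = 1.8028; v₂ = distance/dt₂ = 1.8028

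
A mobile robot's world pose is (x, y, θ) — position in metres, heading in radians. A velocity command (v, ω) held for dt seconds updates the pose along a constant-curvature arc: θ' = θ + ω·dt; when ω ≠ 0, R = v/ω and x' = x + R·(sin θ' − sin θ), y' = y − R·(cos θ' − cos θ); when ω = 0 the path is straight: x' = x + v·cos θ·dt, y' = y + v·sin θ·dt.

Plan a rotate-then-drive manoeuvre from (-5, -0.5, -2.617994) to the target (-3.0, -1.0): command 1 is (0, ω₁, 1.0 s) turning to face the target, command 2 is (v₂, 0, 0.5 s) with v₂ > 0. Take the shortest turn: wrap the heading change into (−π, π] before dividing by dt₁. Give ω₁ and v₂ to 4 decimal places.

ω₁ = 2.3730, v₂ = 4.1231

heading to target = atan2(-1−-0.5, -3−-5) = -0.2450
Δθ = wrap(-0.2450 − -2.6180) = 2.3730; ω₁ = Δθ/dt₁ = 2.3730
distance = √((-3−-5)² + (-1−-0.5)²) = 2.0616; v₂ = distance/dt₂ = 4.1231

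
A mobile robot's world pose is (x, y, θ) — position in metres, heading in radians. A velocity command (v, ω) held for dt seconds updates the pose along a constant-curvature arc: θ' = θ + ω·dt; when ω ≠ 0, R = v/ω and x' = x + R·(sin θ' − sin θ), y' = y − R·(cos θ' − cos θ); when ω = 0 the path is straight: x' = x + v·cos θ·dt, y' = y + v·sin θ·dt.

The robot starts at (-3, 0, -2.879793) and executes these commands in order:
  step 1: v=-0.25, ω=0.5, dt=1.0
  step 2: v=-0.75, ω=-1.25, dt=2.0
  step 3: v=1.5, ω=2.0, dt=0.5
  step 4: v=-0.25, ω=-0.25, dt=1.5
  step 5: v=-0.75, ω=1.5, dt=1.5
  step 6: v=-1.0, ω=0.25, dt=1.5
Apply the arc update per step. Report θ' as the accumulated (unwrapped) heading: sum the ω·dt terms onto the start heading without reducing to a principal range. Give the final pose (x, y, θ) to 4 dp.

step 1: θ'=-2.3798 (R=-0.5000) → pose (-2.7843, 0.1212, -2.3798)
step 2: θ'=-4.8798 (R=0.6000) → pose (-1.7786, -0.4130, -4.8798)
step 3: θ'=-3.8798 (R=0.7500) → pose (-2.0133, 0.2668, -3.8798)
step 4: θ'=-4.2548 (R=1.0000) → pose (-1.7892, -0.0311, -4.2548)
step 5: θ'=-2.0048 (R=-0.5000) → pose (-0.8870, -0.0205, -2.0048)
step 6: θ'=-1.6298 (R=-4.0000) → pose (-0.5231, 1.4257, -1.6298)

(-0.5231, 1.4257, -1.6298)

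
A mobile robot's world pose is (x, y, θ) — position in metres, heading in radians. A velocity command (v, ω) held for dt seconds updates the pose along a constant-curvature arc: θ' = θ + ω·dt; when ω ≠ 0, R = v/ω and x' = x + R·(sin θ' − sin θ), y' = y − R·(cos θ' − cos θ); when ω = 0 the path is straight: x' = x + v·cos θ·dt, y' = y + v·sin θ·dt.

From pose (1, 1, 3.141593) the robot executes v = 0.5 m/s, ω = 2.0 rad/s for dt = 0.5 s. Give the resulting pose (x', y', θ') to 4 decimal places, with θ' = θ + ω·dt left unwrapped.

(0.7896, 0.8851, 4.1416)

θ' = 3.1416 + 2.0·0.5 = 4.1416
R = v/ω = 0.5/2.0 = 0.2500
x' = 1 + 0.2500·(sin 4.1416 − sin 3.1416) = 0.7896
y' = 1 − 0.2500·(cos 4.1416 − cos 3.1416) = 0.8851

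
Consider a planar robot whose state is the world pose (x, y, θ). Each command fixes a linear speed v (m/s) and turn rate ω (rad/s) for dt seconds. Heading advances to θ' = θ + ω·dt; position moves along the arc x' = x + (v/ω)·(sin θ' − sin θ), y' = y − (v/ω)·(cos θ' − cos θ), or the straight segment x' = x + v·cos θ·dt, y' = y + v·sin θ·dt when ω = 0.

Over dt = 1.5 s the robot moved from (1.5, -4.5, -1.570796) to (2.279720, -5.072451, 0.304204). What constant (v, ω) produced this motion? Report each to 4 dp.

v = 0.7500, ω = 1.2500

Δθ = 0.304204 − -1.570796 = 1.875000
ω = Δθ/dt = 1.875000/1.5 = 1.2500
R = Δx/(sin θ' − sin θ) = 0.6000
v = R·ω = 0.6000·1.2500 = 0.7500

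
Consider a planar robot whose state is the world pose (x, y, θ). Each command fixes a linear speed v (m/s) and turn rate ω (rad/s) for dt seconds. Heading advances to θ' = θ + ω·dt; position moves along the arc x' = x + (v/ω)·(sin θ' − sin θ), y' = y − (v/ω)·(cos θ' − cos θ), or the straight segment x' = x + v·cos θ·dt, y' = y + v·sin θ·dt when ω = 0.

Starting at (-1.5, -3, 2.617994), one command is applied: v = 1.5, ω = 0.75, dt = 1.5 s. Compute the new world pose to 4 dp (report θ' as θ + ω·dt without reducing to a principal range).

(-3.6316, -3.0830, 3.7430)

θ' = 2.6180 + 0.75·1.5 = 3.7430
R = v/ω = 1.5/0.75 = 2.0000
x' = -1.5 + 2.0000·(sin 3.7430 − sin 2.6180) = -3.6316
y' = -3 − 2.0000·(cos 3.7430 − cos 2.6180) = -3.0830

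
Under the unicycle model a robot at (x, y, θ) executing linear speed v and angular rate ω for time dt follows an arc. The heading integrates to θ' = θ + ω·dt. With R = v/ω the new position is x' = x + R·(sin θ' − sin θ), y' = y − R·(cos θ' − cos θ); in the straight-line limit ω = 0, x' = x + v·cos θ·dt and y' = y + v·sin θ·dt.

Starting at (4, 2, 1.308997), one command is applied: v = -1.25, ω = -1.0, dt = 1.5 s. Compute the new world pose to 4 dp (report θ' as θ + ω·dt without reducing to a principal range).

θ' = 1.3090 + -1.0·1.5 = -0.1910
R = v/ω = -1.25/-1.0 = 1.2500
x' = 4 + 1.2500·(sin -0.1910 − sin 1.3090) = 2.5553
y' = 2 − 1.2500·(cos -0.1910 − cos 1.3090) = 1.0963

(2.5553, 1.0963, -0.1910)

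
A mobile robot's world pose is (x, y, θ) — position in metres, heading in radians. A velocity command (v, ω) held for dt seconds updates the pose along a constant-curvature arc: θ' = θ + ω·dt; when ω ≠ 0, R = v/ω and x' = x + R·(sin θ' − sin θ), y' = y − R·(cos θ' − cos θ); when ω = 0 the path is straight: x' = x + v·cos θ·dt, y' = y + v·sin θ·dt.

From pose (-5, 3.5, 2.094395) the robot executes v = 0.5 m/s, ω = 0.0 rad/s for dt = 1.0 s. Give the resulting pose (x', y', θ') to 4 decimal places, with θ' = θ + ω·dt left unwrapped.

θ' = 2.0944 + 0.0·1.0 = 2.0944
ω = 0 → straight: x' = -5 + 0.5·cos(2.0944)·1.0 = -5.2500
y' = 3.5 + 0.5·sin(2.0944)·1.0 = 3.9330

(-5.2500, 3.9330, 2.0944)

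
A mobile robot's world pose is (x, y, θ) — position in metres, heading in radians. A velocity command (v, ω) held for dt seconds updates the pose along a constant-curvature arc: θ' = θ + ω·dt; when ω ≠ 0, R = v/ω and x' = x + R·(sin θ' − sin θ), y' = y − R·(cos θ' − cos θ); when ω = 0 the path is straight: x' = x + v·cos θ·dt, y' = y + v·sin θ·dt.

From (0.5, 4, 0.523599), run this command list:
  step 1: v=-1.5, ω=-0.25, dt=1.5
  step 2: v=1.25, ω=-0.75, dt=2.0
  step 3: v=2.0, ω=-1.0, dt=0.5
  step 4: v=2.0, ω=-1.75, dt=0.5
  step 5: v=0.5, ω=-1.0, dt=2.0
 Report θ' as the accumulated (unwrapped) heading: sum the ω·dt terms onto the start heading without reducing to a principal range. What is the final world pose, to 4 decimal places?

(-1.1073, 0.7228, -4.7264)

step 1: θ'=0.1486 (R=6.0000) → pose (-1.6117, 3.2623, 0.1486)
step 2: θ'=-1.3514 (R=-1.6667) → pose (0.2618, 1.9767, -1.3514)
step 3: θ'=-1.8514 (R=-2.0000) → pose (0.2315, 0.9876, -1.8514)
step 4: θ'=-2.7264 (R=-1.1429) → pose (-0.4057, 0.2583, -2.7264)
step 5: θ'=-4.7264 (R=-0.5000) → pose (-1.1073, 0.7228, -4.7264)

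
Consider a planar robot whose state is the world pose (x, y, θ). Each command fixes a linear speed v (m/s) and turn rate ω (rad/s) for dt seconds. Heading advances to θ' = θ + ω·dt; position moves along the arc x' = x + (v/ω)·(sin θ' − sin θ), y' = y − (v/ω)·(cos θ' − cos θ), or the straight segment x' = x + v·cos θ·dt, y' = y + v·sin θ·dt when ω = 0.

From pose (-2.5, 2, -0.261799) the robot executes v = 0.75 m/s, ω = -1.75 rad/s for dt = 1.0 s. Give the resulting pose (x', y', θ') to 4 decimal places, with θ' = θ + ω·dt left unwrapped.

θ' = -0.2618 + -1.75·1.0 = -2.0118
R = v/ω = 0.75/-1.75 = -0.4286
x' = -2.5 + -0.4286·(sin -2.0118 − sin -0.2618) = -2.2234
y' = 2 − -0.4286·(cos -2.0118 − cos -0.2618) = 1.4031

(-2.2234, 1.4031, -2.0118)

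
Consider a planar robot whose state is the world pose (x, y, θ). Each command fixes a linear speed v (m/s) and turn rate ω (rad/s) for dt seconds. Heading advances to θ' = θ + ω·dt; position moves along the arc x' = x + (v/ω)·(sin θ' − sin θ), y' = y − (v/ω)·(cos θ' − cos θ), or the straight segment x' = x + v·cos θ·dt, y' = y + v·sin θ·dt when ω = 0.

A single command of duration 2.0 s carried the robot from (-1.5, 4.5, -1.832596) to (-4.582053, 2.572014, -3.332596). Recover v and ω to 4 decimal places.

Δθ = -3.332596 − -1.832596 = -1.500000
ω = Δθ/dt = -1.500000/2.0 = -0.7500
R = Δx/(sin θ' − sin θ) = -2.6667
v = R·ω = -2.6667·-0.7500 = 2.0000

v = 2.0000, ω = -0.7500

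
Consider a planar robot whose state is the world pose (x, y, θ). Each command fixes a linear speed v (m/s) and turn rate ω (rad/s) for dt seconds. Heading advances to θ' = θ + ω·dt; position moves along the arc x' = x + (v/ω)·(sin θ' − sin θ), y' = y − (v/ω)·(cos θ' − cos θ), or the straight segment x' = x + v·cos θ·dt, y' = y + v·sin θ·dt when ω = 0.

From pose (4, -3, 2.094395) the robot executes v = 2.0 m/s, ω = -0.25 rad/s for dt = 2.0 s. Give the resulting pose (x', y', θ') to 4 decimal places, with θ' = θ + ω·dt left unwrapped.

(2.9304, 0.8112, 1.5944)

θ' = 2.0944 + -0.25·2.0 = 1.5944
R = v/ω = 2.0/-0.25 = -8.0000
x' = 4 + -8.0000·(sin 1.5944 − sin 2.0944) = 2.9304
y' = -3 − -8.0000·(cos 1.5944 − cos 2.0944) = 0.8112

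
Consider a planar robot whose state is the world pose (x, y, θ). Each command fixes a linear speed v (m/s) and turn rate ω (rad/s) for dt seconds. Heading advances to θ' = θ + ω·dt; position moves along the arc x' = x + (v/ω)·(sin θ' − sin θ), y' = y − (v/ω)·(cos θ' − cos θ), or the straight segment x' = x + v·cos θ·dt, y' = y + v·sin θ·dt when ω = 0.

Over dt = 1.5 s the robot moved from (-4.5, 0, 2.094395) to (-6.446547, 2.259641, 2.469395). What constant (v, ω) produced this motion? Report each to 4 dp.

Δθ = 2.469395 − 2.094395 = 0.375000
ω = Δθ/dt = 0.375000/1.5 = 0.2500
R = −Δy/(cos θ' − cos θ) = 8.0000
v = R·ω = 8.0000·0.2500 = 2.0000

v = 2.0000, ω = 0.2500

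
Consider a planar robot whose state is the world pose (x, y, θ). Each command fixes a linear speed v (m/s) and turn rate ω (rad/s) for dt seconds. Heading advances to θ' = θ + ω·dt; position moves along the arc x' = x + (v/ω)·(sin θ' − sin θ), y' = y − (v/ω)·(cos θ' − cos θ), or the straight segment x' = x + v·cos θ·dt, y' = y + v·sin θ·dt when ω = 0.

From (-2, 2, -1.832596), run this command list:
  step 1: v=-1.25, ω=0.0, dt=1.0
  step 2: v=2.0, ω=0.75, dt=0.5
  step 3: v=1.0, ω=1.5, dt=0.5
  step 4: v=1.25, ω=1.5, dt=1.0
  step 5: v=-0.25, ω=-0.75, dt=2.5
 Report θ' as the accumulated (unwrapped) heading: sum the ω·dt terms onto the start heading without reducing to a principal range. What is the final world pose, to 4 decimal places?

step 1: θ'=-1.8326 (straight) → pose (-1.6765, 3.2074, -1.8326)
step 2: θ'=-1.4576 (R=2.6667) → pose (-1.7503, 2.2160, -1.4576)
step 3: θ'=-0.7076 (R=0.6667) → pose (-1.5212, 1.7847, -0.7076)
step 4: θ'=0.7924 (R=0.8333) → pose (-0.3862, 1.8328, 0.7924)
step 5: θ'=-1.0826 (R=0.3333) → pose (-0.9179, 1.9105, -1.0826)

(-0.9179, 1.9105, -1.0826)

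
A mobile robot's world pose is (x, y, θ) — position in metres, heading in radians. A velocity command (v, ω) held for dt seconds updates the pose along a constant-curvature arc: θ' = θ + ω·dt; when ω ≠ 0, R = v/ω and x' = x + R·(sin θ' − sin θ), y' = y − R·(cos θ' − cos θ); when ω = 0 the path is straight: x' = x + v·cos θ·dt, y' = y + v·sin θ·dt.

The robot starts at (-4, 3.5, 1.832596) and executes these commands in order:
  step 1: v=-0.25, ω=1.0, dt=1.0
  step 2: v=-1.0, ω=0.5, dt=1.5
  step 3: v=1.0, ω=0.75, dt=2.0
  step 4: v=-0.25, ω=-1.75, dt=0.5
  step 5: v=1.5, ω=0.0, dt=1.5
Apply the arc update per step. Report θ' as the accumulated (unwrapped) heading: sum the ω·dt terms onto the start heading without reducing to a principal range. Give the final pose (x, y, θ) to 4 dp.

step 1: θ'=2.8326 (R=-0.2500) → pose (-3.8345, 3.3265, 2.8326)
step 2: θ'=3.5826 (R=-2.0000) → pose (-2.3726, 3.4232, 3.5826)
step 3: θ'=5.0826 (R=1.3333) → pose (-3.0465, 1.7350, 5.0826)
step 4: θ'=4.2076 (R=0.1429) → pose (-3.0384, 1.8558, 4.2076)
step 5: θ'=4.2076 (straight) → pose (-4.1265, -0.1136, 4.2076)

(-4.1265, -0.1136, 4.2076)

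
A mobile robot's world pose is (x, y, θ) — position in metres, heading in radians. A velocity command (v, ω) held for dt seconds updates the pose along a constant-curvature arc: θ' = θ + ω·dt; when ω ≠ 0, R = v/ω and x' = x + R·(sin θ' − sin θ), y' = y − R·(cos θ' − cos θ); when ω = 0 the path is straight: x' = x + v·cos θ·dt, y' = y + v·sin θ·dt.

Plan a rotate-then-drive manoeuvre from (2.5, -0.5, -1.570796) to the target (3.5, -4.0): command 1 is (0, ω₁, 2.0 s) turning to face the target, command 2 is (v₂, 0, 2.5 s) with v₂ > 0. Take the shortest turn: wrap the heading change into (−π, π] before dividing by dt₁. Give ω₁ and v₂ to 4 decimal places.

heading to target = atan2(-4−-0.5, 3.5−2.5) = -1.2925
Δθ = wrap(-1.2925 − -1.5708) = 0.2783; ω₁ = Δθ/dt₁ = 0.1391
distance = √((3.5−2.5)² + (-4−-0.5)²) = 3.6401; v₂ = distance/dt₂ = 1.4560

ω₁ = 0.1391, v₂ = 1.4560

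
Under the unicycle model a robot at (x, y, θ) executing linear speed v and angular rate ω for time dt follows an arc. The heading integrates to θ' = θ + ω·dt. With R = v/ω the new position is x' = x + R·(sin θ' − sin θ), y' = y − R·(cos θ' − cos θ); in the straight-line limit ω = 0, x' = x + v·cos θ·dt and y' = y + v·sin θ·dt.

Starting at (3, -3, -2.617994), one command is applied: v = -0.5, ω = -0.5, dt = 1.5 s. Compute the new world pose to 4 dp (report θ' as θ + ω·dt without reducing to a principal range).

θ' = -2.6180 + -0.5·1.5 = -3.3680
R = v/ω = -0.5/-0.5 = 1.0000
x' = 3 + 1.0000·(sin -3.3680 − sin -2.6180) = 3.7245
y' = -3 − 1.0000·(cos -3.3680 − cos -2.6180) = -2.8915

(3.7245, -2.8915, -3.3680)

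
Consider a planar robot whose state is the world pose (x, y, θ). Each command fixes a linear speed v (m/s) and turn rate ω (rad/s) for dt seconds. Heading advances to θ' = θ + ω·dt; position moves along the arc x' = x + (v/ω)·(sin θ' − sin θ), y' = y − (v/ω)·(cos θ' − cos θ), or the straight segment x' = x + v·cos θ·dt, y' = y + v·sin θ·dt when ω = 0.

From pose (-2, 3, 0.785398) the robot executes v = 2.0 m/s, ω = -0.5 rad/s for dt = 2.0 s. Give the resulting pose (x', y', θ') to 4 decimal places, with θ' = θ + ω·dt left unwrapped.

(1.6803, 4.0798, -0.2146)

θ' = 0.7854 + -0.5·2.0 = -0.2146
R = v/ω = 2.0/-0.5 = -4.0000
x' = -2 + -4.0000·(sin -0.2146 − sin 0.7854) = 1.6803
y' = 3 − -4.0000·(cos -0.2146 − cos 0.7854) = 4.0798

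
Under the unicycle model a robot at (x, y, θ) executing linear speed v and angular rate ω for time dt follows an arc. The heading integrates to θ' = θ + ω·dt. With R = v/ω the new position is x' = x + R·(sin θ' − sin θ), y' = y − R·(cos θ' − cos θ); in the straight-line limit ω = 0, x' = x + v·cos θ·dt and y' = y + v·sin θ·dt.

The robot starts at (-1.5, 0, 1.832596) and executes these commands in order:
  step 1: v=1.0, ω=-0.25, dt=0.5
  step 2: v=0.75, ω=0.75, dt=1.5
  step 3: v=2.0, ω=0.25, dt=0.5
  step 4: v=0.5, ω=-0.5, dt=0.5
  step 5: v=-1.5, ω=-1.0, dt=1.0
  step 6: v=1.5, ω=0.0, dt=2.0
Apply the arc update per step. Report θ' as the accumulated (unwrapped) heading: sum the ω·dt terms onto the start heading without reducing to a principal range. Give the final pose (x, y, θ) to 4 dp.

(-3.0460, 3.4413, 1.7076)

step 1: θ'=1.7076 (R=-4.0000) → pose (-1.5989, 0.4898, 1.7076)
step 2: θ'=2.8326 (R=1.0000) → pose (-2.2855, 1.3060, 2.8326)
step 3: θ'=2.9576 (R=8.0000) → pose (-3.2546, 1.5499, 2.9576)
step 4: θ'=2.7076 (R=-1.0000) → pose (-3.4922, 1.6257, 2.7076)
step 5: θ'=1.7076 (R=1.5000) → pose (-2.6369, 0.4693, 1.7076)
step 6: θ'=1.7076 (straight) → pose (-3.0460, 3.4413, 1.7076)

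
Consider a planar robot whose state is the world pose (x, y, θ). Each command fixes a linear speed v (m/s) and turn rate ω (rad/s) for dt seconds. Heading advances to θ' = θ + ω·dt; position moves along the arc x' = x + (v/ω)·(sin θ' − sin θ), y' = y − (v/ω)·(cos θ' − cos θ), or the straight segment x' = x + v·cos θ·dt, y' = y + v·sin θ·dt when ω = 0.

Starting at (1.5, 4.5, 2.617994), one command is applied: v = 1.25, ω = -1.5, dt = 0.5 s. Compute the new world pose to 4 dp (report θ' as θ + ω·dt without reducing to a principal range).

θ' = 2.6180 + -1.5·0.5 = 1.8680
R = v/ω = 1.25/-1.5 = -0.8333
x' = 1.5 + -0.8333·(sin 1.8680 − sin 2.6180) = 1.1199
y' = 4.5 − -0.8333·(cos 1.8680 − cos 2.6180) = 4.9777

(1.1199, 4.9777, 1.8680)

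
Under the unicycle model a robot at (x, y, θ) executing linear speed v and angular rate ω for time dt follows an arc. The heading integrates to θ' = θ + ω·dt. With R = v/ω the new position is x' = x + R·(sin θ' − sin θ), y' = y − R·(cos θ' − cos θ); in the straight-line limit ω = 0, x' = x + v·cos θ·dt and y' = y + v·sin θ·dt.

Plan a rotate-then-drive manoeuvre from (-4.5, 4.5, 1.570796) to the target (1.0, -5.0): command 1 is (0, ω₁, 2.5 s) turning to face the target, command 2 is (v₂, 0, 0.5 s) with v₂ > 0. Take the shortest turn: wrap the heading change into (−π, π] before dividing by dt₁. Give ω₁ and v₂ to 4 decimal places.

ω₁ = -1.0467, v₂ = 21.9545

heading to target = atan2(-5−4.5, 1−-4.5) = -1.0460
Δθ = wrap(-1.0460 − 1.5708) = -2.6168; ω₁ = Δθ/dt₁ = -1.0467
distance = √((1−-4.5)² + (-5−4.5)²) = 10.9772; v₂ = distance/dt₂ = 21.9545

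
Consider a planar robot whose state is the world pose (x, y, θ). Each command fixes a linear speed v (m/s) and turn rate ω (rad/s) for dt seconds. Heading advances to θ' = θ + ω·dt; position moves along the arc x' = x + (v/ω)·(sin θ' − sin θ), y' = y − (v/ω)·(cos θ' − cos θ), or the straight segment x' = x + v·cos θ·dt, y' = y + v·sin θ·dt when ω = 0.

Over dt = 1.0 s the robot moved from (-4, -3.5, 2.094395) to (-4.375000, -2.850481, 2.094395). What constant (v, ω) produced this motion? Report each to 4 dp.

Δθ = 2.094395 − 2.094395 = 0.000000
ω = Δθ/dt = 0.000000/1.0 = 0.0000
ω = 0 → v = (Δx·cos θ + Δy·sin θ)/dt = 0.7500

v = 0.7500, ω = 0.0000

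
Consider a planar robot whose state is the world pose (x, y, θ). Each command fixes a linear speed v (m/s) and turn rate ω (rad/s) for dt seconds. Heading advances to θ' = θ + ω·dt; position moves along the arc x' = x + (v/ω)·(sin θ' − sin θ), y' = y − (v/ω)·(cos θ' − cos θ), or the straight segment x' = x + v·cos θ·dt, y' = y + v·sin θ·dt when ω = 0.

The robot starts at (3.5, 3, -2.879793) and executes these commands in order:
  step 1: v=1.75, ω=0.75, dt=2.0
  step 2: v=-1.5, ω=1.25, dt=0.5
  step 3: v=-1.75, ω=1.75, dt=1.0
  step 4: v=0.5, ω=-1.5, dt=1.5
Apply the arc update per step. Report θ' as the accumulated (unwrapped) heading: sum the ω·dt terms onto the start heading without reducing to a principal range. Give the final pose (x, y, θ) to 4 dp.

(0.5294, 0.6875, -1.2548)

step 1: θ'=-1.3798 (R=2.3333) → pose (1.8130, 0.3032, -1.3798)
step 2: θ'=-0.7548 (R=-1.2000) → pose (1.4570, 0.9495, -0.7548)
step 3: θ'=0.9952 (R=-1.0000) → pose (-0.0670, 0.7654, 0.9952)
step 4: θ'=-1.2548 (R=-0.3333) → pose (0.5294, 0.6875, -1.2548)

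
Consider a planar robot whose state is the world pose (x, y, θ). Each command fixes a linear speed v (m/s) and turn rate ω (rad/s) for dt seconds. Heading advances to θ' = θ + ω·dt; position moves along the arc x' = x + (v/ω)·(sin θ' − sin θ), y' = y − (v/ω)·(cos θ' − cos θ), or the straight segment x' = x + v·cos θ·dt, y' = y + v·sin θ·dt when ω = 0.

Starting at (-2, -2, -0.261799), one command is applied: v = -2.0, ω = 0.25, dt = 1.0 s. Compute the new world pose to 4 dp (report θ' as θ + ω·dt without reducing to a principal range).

(-3.9762, -1.7280, -0.0118)

θ' = -0.2618 + 0.25·1.0 = -0.0118
R = v/ω = -2.0/0.25 = -8.0000
x' = -2 + -8.0000·(sin -0.0118 − sin -0.2618) = -3.9762
y' = -2 − -8.0000·(cos -0.0118 − cos -0.2618) = -1.7280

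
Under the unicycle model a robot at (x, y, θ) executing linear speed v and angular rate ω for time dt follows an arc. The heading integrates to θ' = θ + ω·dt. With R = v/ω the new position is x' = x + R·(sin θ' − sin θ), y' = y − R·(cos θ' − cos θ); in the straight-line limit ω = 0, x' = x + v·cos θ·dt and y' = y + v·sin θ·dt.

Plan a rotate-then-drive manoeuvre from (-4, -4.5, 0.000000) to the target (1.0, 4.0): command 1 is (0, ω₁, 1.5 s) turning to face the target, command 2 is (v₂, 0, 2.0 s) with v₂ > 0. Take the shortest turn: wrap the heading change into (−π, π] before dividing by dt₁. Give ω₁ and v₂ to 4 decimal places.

ω₁ = 0.6927, v₂ = 4.9308

heading to target = atan2(4−-4.5, 1−-4) = 1.0391
Δθ = wrap(1.0391 − 0.0000) = 1.0391; ω₁ = Δθ/dt₁ = 0.6927
distance = √((1−-4)² + (4−-4.5)²) = 9.8615; v₂ = distance/dt₂ = 4.9308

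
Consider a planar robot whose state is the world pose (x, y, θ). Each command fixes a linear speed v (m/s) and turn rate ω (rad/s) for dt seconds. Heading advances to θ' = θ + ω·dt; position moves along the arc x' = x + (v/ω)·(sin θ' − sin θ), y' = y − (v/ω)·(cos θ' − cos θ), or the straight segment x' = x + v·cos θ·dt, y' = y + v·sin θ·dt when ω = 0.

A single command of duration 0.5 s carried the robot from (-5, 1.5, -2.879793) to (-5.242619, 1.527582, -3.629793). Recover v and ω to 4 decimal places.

Δθ = -3.629793 − -2.879793 = -0.750000
ω = Δθ/dt = -0.750000/0.5 = -1.5000
R = Δx/(sin θ' − sin θ) = -0.3333
v = R·ω = -0.3333·-1.5000 = 0.5000

v = 0.5000, ω = -1.5000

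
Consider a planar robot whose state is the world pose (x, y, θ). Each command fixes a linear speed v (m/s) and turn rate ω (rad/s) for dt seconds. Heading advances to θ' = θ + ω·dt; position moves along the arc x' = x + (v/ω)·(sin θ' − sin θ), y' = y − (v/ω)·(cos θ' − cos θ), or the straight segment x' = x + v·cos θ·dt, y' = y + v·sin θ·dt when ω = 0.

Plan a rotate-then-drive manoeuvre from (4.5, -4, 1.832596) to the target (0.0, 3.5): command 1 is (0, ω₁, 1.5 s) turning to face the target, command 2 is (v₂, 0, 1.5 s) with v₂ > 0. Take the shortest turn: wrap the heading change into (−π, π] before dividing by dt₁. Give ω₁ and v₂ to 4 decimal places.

ω₁ = 0.1857, v₂ = 5.8310

heading to target = atan2(3.5−-4, 0−4.5) = 2.1112
Δθ = wrap(2.1112 − 1.8326) = 0.2786; ω₁ = Δθ/dt₁ = 0.1857
distance = √((0−4.5)² + (3.5−-4)²) = 8.7464; v₂ = distance/dt₂ = 5.8310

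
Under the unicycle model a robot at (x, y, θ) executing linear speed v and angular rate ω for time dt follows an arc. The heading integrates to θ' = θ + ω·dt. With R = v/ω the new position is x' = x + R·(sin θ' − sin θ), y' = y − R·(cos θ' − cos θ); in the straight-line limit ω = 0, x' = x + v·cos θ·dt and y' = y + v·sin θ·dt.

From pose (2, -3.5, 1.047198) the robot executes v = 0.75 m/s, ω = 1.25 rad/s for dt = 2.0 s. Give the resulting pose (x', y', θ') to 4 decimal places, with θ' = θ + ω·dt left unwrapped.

θ' = 1.0472 + 1.25·2.0 = 3.5472
R = v/ω = 0.75/1.25 = 0.6000
x' = 2 + 0.6000·(sin 3.5472 − sin 1.0472) = 1.2436
y' = -3.5 − 0.6000·(cos 3.5472 − cos 1.0472) = -2.6487

(1.2436, -2.6487, 3.5472)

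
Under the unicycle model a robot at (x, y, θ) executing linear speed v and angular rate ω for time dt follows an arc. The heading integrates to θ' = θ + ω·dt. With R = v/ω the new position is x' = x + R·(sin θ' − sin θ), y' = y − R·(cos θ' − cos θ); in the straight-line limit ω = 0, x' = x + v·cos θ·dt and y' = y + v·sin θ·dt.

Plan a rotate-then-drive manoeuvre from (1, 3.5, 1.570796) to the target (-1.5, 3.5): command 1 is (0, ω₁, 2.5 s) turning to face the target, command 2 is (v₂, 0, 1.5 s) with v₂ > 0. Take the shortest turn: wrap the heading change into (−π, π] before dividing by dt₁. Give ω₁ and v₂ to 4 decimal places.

ω₁ = 0.6283, v₂ = 1.6667

heading to target = atan2(3.5−3.5, -1.5−1) = 3.1416
Δθ = wrap(3.1416 − 1.5708) = 1.5708; ω₁ = Δθ/dt₁ = 0.6283
distance = √((-1.5−1)² + (3.5−3.5)²) = 2.5000; v₂ = distance/dt₂ = 1.6667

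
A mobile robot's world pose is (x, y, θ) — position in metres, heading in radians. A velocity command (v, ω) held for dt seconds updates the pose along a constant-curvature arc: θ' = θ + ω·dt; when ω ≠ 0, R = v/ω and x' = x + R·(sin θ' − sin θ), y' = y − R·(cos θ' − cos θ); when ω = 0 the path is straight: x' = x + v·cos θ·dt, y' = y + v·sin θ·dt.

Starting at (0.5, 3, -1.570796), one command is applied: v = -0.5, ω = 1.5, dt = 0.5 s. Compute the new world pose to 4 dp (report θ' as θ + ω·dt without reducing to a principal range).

(0.4106, 3.2272, -0.8208)

θ' = -1.5708 + 1.5·0.5 = -0.8208
R = v/ω = -0.5/1.5 = -0.3333
x' = 0.5 + -0.3333·(sin -0.8208 − sin -1.5708) = 0.4106
y' = 3 − -0.3333·(cos -0.8208 − cos -1.5708) = 3.2272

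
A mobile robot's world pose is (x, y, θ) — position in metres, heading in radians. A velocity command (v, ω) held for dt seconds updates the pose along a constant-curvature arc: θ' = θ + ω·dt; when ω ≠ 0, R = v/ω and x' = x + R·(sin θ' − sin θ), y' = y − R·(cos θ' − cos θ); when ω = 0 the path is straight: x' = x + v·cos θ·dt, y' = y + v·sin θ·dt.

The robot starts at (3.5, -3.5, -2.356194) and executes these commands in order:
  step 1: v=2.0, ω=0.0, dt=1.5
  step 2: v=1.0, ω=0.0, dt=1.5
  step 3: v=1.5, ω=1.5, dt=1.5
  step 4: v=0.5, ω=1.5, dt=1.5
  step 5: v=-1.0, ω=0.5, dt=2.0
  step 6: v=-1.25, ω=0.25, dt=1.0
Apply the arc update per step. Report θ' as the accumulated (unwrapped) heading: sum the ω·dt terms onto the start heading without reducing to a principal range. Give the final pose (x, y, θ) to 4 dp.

(4.1562, -8.6288, 3.3938)

step 1: θ'=-2.3562 (straight) → pose (1.3787, -5.6213, -2.3562)
step 2: θ'=-2.3562 (straight) → pose (0.3180, -6.6820, -2.3562)
step 3: θ'=-0.1062 (R=1.0000) → pose (0.9191, -8.3835, -0.1062)
step 4: θ'=2.1438 (R=0.3333) → pose (1.2346, -7.8713, 2.1438)
step 5: θ'=3.1438 (R=-2.0000) → pose (2.9195, -8.7869, 3.1438)
step 6: θ'=3.3938 (R=-5.0000) → pose (4.1562, -8.6288, 3.3938)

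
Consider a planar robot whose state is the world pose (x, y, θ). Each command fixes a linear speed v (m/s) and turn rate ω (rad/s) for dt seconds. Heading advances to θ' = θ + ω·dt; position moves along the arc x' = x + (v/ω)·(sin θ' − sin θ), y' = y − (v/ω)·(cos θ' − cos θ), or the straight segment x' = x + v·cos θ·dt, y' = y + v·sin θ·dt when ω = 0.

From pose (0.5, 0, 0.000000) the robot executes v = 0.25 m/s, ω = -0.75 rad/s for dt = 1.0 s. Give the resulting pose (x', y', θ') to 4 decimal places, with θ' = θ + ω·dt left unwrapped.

θ' = 0.0000 + -0.75·1.0 = -0.7500
R = v/ω = 0.25/-0.75 = -0.3333
x' = 0.5 + -0.3333·(sin -0.7500 − sin 0.0000) = 0.7272
y' = 0 − -0.3333·(cos -0.7500 − cos 0.0000) = -0.0894

(0.7272, -0.0894, -0.7500)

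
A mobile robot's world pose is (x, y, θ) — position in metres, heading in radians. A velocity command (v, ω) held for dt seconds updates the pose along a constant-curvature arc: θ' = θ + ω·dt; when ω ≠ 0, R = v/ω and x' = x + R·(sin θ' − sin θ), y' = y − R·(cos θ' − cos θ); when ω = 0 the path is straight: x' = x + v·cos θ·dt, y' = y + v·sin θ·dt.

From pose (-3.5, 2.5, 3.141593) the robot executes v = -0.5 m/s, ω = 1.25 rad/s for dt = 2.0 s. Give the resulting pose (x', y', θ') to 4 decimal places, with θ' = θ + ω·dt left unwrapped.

θ' = 3.1416 + 1.25·2.0 = 5.6416
R = v/ω = -0.5/1.25 = -0.4000
x' = -3.5 + -0.4000·(sin 5.6416 − sin 3.1416) = -3.2606
y' = 2.5 − -0.4000·(cos 5.6416 − cos 3.1416) = 3.2205

(-3.2606, 3.2205, 5.6416)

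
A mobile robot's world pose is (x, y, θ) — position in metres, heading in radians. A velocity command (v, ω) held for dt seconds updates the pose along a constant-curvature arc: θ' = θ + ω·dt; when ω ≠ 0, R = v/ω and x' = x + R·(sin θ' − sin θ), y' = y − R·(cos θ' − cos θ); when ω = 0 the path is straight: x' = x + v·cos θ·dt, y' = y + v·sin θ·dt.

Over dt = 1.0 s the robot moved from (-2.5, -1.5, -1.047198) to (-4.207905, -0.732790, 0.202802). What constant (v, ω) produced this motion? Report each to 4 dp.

Δθ = 0.202802 − -1.047198 = 1.250000
ω = Δθ/dt = 1.250000/1.0 = 1.2500
R = Δx/(sin θ' − sin θ) = -1.6000
v = R·ω = -1.6000·1.2500 = -2.0000

v = -2.0000, ω = 1.2500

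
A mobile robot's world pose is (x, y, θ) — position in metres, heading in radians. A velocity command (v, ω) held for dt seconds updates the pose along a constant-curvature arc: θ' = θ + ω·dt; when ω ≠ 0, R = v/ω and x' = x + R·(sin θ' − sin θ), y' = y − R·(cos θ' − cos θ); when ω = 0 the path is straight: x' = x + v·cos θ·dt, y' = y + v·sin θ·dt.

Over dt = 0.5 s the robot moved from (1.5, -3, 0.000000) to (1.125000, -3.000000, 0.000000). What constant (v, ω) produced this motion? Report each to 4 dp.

v = -0.7500, ω = 0.0000

Δθ = 0.000000 − 0.000000 = 0.000000
ω = Δθ/dt = 0.000000/0.5 = 0.0000
ω = 0 → v = (Δx·cos θ + Δy·sin θ)/dt = -0.7500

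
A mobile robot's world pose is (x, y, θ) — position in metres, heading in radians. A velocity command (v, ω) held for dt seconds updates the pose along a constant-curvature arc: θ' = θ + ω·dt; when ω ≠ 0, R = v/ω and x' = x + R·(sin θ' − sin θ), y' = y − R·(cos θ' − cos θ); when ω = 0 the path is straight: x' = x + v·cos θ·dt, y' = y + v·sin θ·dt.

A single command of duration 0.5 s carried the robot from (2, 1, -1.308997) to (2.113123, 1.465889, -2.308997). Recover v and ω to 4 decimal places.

Δθ = -2.308997 − -1.308997 = -1.000000
ω = Δθ/dt = -1.000000/0.5 = -2.0000
R = −Δy/(cos θ' − cos θ) = 0.5000
v = R·ω = 0.5000·-2.0000 = -1.0000

v = -1.0000, ω = -2.0000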